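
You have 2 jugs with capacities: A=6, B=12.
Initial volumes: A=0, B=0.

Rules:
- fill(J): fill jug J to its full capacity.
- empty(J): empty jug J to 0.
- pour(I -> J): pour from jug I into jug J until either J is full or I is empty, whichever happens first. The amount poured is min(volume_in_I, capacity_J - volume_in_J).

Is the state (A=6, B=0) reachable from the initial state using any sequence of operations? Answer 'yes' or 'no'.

Answer: yes

Derivation:
BFS from (A=0, B=0):
  1. fill(A) -> (A=6 B=0)
Target reached → yes.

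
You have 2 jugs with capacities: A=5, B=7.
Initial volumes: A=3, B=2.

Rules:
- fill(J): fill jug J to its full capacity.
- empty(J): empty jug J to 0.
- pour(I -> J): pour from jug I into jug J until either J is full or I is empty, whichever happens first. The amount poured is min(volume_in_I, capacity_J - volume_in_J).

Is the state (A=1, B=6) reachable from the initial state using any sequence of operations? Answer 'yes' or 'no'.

Answer: no

Derivation:
BFS explored all 25 reachable states.
Reachable set includes: (0,0), (0,1), (0,2), (0,3), (0,4), (0,5), (0,6), (0,7), (1,0), (1,7), (2,0), (2,7) ...
Target (A=1, B=6) not in reachable set → no.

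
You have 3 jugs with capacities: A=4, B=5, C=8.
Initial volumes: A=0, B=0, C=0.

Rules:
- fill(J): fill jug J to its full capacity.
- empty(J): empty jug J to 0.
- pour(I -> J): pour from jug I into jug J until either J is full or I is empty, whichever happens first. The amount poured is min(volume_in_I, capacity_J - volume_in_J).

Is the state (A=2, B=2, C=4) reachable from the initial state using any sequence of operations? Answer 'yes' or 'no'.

BFS explored all 186 reachable states.
Reachable set includes: (0,0,0), (0,0,1), (0,0,2), (0,0,3), (0,0,4), (0,0,5), (0,0,6), (0,0,7), (0,0,8), (0,1,0), (0,1,1), (0,1,2) ...
Target (A=2, B=2, C=4) not in reachable set → no.

Answer: no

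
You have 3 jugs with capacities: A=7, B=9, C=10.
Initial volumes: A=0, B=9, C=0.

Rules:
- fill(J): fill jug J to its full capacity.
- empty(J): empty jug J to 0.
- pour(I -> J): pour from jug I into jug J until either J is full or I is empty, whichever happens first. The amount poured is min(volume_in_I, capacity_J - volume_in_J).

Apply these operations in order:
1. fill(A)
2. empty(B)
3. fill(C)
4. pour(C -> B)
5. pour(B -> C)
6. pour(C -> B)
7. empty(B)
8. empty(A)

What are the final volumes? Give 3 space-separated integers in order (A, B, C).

Answer: 0 0 1

Derivation:
Step 1: fill(A) -> (A=7 B=9 C=0)
Step 2: empty(B) -> (A=7 B=0 C=0)
Step 3: fill(C) -> (A=7 B=0 C=10)
Step 4: pour(C -> B) -> (A=7 B=9 C=1)
Step 5: pour(B -> C) -> (A=7 B=0 C=10)
Step 6: pour(C -> B) -> (A=7 B=9 C=1)
Step 7: empty(B) -> (A=7 B=0 C=1)
Step 8: empty(A) -> (A=0 B=0 C=1)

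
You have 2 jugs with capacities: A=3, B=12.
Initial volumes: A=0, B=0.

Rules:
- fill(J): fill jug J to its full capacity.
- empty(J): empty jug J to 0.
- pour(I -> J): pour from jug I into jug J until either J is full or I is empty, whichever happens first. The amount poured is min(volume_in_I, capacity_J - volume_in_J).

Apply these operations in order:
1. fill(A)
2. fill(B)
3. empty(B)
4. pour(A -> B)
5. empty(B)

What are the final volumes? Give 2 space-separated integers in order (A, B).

Step 1: fill(A) -> (A=3 B=0)
Step 2: fill(B) -> (A=3 B=12)
Step 3: empty(B) -> (A=3 B=0)
Step 4: pour(A -> B) -> (A=0 B=3)
Step 5: empty(B) -> (A=0 B=0)

Answer: 0 0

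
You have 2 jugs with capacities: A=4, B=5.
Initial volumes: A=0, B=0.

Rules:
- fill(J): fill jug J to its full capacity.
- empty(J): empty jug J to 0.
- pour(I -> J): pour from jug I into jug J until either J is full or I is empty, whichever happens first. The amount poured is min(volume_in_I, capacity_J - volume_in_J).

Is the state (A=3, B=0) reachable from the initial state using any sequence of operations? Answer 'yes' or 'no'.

BFS from (A=0, B=0):
  1. fill(A) -> (A=4 B=0)
  2. pour(A -> B) -> (A=0 B=4)
  3. fill(A) -> (A=4 B=4)
  4. pour(A -> B) -> (A=3 B=5)
  5. empty(B) -> (A=3 B=0)
Target reached → yes.

Answer: yes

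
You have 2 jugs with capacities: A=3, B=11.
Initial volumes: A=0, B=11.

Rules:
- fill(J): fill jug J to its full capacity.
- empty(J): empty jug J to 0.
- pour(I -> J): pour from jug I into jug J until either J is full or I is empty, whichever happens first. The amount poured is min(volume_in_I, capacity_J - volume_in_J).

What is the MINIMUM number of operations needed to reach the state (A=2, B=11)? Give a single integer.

Answer: 8

Derivation:
BFS from (A=0, B=11). One shortest path:
  1. pour(B -> A) -> (A=3 B=8)
  2. empty(A) -> (A=0 B=8)
  3. pour(B -> A) -> (A=3 B=5)
  4. empty(A) -> (A=0 B=5)
  5. pour(B -> A) -> (A=3 B=2)
  6. empty(A) -> (A=0 B=2)
  7. pour(B -> A) -> (A=2 B=0)
  8. fill(B) -> (A=2 B=11)
Reached target in 8 moves.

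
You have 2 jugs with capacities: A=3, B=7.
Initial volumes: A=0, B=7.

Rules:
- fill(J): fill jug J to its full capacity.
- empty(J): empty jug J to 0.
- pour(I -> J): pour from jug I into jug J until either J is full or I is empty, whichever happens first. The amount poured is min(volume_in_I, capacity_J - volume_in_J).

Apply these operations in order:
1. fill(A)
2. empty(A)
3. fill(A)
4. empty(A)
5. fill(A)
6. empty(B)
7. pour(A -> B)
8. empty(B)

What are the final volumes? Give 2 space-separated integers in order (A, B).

Answer: 0 0

Derivation:
Step 1: fill(A) -> (A=3 B=7)
Step 2: empty(A) -> (A=0 B=7)
Step 3: fill(A) -> (A=3 B=7)
Step 4: empty(A) -> (A=0 B=7)
Step 5: fill(A) -> (A=3 B=7)
Step 6: empty(B) -> (A=3 B=0)
Step 7: pour(A -> B) -> (A=0 B=3)
Step 8: empty(B) -> (A=0 B=0)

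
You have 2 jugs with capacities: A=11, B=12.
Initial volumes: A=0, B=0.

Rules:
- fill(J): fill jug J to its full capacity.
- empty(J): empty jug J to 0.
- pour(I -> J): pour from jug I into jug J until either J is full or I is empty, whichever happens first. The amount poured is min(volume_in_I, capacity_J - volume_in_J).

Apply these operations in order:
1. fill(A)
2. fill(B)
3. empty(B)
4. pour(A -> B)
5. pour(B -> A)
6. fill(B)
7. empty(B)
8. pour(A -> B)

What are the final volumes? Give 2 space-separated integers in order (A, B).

Step 1: fill(A) -> (A=11 B=0)
Step 2: fill(B) -> (A=11 B=12)
Step 3: empty(B) -> (A=11 B=0)
Step 4: pour(A -> B) -> (A=0 B=11)
Step 5: pour(B -> A) -> (A=11 B=0)
Step 6: fill(B) -> (A=11 B=12)
Step 7: empty(B) -> (A=11 B=0)
Step 8: pour(A -> B) -> (A=0 B=11)

Answer: 0 11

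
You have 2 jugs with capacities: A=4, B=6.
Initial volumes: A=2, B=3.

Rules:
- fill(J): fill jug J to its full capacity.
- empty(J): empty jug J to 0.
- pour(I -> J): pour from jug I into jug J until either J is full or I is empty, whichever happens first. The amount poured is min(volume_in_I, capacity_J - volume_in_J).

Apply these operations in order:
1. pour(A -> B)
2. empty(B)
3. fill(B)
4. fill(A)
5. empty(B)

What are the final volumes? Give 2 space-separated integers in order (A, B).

Answer: 4 0

Derivation:
Step 1: pour(A -> B) -> (A=0 B=5)
Step 2: empty(B) -> (A=0 B=0)
Step 3: fill(B) -> (A=0 B=6)
Step 4: fill(A) -> (A=4 B=6)
Step 5: empty(B) -> (A=4 B=0)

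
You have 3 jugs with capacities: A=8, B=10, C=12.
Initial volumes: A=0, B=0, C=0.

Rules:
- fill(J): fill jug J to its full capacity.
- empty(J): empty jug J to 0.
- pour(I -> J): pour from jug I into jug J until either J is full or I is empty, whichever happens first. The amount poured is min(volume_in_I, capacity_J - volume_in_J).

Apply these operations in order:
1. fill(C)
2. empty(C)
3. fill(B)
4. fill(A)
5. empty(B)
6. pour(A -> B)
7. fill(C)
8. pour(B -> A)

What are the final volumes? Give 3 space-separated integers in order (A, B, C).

Answer: 8 0 12

Derivation:
Step 1: fill(C) -> (A=0 B=0 C=12)
Step 2: empty(C) -> (A=0 B=0 C=0)
Step 3: fill(B) -> (A=0 B=10 C=0)
Step 4: fill(A) -> (A=8 B=10 C=0)
Step 5: empty(B) -> (A=8 B=0 C=0)
Step 6: pour(A -> B) -> (A=0 B=8 C=0)
Step 7: fill(C) -> (A=0 B=8 C=12)
Step 8: pour(B -> A) -> (A=8 B=0 C=12)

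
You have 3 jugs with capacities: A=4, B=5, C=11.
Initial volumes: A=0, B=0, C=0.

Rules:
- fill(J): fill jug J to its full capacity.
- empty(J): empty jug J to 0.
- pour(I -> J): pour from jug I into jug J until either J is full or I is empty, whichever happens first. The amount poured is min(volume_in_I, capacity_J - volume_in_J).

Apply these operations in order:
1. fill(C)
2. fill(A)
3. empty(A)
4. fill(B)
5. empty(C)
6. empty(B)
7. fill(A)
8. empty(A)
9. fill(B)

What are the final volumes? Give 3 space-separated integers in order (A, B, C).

Answer: 0 5 0

Derivation:
Step 1: fill(C) -> (A=0 B=0 C=11)
Step 2: fill(A) -> (A=4 B=0 C=11)
Step 3: empty(A) -> (A=0 B=0 C=11)
Step 4: fill(B) -> (A=0 B=5 C=11)
Step 5: empty(C) -> (A=0 B=5 C=0)
Step 6: empty(B) -> (A=0 B=0 C=0)
Step 7: fill(A) -> (A=4 B=0 C=0)
Step 8: empty(A) -> (A=0 B=0 C=0)
Step 9: fill(B) -> (A=0 B=5 C=0)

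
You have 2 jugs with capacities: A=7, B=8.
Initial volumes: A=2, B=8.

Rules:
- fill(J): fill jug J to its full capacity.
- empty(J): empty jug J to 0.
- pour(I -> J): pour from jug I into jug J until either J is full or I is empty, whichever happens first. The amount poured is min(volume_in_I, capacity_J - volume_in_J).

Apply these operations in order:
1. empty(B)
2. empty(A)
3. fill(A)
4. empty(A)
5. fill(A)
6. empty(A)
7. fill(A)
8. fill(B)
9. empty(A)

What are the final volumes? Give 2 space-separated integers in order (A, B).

Step 1: empty(B) -> (A=2 B=0)
Step 2: empty(A) -> (A=0 B=0)
Step 3: fill(A) -> (A=7 B=0)
Step 4: empty(A) -> (A=0 B=0)
Step 5: fill(A) -> (A=7 B=0)
Step 6: empty(A) -> (A=0 B=0)
Step 7: fill(A) -> (A=7 B=0)
Step 8: fill(B) -> (A=7 B=8)
Step 9: empty(A) -> (A=0 B=8)

Answer: 0 8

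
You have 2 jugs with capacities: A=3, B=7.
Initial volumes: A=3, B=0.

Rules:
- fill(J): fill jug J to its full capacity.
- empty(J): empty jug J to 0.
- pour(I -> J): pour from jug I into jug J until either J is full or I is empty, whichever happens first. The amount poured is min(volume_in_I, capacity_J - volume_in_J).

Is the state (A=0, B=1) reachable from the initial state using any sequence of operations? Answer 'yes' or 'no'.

BFS from (A=3, B=0):
  1. empty(A) -> (A=0 B=0)
  2. fill(B) -> (A=0 B=7)
  3. pour(B -> A) -> (A=3 B=4)
  4. empty(A) -> (A=0 B=4)
  5. pour(B -> A) -> (A=3 B=1)
  6. empty(A) -> (A=0 B=1)
Target reached → yes.

Answer: yes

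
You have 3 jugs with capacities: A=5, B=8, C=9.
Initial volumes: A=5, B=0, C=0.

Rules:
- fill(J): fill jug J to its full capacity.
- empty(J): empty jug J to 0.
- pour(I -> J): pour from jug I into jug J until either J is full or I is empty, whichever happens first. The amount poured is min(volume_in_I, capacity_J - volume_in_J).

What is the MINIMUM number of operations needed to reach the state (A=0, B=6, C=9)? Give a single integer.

Answer: 6

Derivation:
BFS from (A=5, B=0, C=0). One shortest path:
  1. fill(C) -> (A=5 B=0 C=9)
  2. pour(A -> B) -> (A=0 B=5 C=9)
  3. pour(C -> B) -> (A=0 B=8 C=6)
  4. empty(B) -> (A=0 B=0 C=6)
  5. pour(C -> B) -> (A=0 B=6 C=0)
  6. fill(C) -> (A=0 B=6 C=9)
Reached target in 6 moves.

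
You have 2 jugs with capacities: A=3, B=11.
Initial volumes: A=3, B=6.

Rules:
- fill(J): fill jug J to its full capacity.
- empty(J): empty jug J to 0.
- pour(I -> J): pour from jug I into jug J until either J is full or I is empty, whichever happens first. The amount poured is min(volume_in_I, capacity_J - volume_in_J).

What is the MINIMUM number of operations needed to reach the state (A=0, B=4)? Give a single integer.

BFS from (A=3, B=6). One shortest path:
  1. pour(A -> B) -> (A=0 B=9)
  2. fill(A) -> (A=3 B=9)
  3. pour(A -> B) -> (A=1 B=11)
  4. empty(B) -> (A=1 B=0)
  5. pour(A -> B) -> (A=0 B=1)
  6. fill(A) -> (A=3 B=1)
  7. pour(A -> B) -> (A=0 B=4)
Reached target in 7 moves.

Answer: 7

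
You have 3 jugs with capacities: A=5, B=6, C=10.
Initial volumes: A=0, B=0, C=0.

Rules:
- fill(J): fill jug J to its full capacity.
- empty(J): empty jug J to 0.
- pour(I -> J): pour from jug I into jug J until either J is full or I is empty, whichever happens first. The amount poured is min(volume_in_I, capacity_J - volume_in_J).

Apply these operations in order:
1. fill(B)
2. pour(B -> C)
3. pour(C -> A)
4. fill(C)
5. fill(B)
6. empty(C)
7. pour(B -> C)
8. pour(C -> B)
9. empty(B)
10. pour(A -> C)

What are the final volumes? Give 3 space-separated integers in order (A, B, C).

Answer: 0 0 5

Derivation:
Step 1: fill(B) -> (A=0 B=6 C=0)
Step 2: pour(B -> C) -> (A=0 B=0 C=6)
Step 3: pour(C -> A) -> (A=5 B=0 C=1)
Step 4: fill(C) -> (A=5 B=0 C=10)
Step 5: fill(B) -> (A=5 B=6 C=10)
Step 6: empty(C) -> (A=5 B=6 C=0)
Step 7: pour(B -> C) -> (A=5 B=0 C=6)
Step 8: pour(C -> B) -> (A=5 B=6 C=0)
Step 9: empty(B) -> (A=5 B=0 C=0)
Step 10: pour(A -> C) -> (A=0 B=0 C=5)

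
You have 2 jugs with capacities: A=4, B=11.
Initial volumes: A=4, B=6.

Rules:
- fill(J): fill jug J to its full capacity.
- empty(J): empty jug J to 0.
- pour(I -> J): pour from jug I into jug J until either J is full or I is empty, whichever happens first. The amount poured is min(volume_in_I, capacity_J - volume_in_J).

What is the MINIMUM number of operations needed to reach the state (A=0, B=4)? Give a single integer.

BFS from (A=4, B=6). One shortest path:
  1. empty(B) -> (A=4 B=0)
  2. pour(A -> B) -> (A=0 B=4)
Reached target in 2 moves.

Answer: 2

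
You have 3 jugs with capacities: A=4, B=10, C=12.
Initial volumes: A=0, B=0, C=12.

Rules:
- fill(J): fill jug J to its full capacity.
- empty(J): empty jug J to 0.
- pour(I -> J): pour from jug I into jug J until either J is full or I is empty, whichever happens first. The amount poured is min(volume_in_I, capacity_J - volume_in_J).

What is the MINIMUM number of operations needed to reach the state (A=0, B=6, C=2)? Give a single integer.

Answer: 3

Derivation:
BFS from (A=0, B=0, C=12). One shortest path:
  1. pour(C -> B) -> (A=0 B=10 C=2)
  2. pour(B -> A) -> (A=4 B=6 C=2)
  3. empty(A) -> (A=0 B=6 C=2)
Reached target in 3 moves.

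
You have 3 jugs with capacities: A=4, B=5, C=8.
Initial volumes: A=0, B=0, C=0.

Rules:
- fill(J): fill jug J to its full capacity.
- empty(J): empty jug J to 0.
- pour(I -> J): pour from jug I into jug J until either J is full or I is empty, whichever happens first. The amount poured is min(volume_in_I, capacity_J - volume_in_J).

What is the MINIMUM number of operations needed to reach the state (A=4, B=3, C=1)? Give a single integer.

Answer: 6

Derivation:
BFS from (A=0, B=0, C=0). One shortest path:
  1. fill(C) -> (A=0 B=0 C=8)
  2. pour(C -> B) -> (A=0 B=5 C=3)
  3. pour(C -> A) -> (A=3 B=5 C=0)
  4. pour(B -> C) -> (A=3 B=0 C=5)
  5. pour(A -> B) -> (A=0 B=3 C=5)
  6. pour(C -> A) -> (A=4 B=3 C=1)
Reached target in 6 moves.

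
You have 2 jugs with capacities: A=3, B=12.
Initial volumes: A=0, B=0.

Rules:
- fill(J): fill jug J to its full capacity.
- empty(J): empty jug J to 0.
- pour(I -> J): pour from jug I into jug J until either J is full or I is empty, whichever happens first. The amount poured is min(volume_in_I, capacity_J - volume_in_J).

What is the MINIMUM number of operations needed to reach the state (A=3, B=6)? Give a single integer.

BFS from (A=0, B=0). One shortest path:
  1. fill(B) -> (A=0 B=12)
  2. pour(B -> A) -> (A=3 B=9)
  3. empty(A) -> (A=0 B=9)
  4. pour(B -> A) -> (A=3 B=6)
Reached target in 4 moves.

Answer: 4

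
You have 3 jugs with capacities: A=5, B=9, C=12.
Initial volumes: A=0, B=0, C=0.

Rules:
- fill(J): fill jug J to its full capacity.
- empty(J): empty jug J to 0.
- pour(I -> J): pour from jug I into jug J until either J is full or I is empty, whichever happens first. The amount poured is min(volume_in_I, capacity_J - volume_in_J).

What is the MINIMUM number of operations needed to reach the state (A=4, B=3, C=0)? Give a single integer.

Answer: 6

Derivation:
BFS from (A=0, B=0, C=0). One shortest path:
  1. fill(C) -> (A=0 B=0 C=12)
  2. pour(C -> B) -> (A=0 B=9 C=3)
  3. pour(B -> A) -> (A=5 B=4 C=3)
  4. empty(A) -> (A=0 B=4 C=3)
  5. pour(B -> A) -> (A=4 B=0 C=3)
  6. pour(C -> B) -> (A=4 B=3 C=0)
Reached target in 6 moves.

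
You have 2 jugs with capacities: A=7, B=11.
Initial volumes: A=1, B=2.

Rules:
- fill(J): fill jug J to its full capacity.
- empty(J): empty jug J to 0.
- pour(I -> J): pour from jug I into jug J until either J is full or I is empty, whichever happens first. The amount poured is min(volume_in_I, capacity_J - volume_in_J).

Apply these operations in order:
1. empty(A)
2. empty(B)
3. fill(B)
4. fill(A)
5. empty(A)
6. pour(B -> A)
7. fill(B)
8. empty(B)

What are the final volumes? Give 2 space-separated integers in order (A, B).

Step 1: empty(A) -> (A=0 B=2)
Step 2: empty(B) -> (A=0 B=0)
Step 3: fill(B) -> (A=0 B=11)
Step 4: fill(A) -> (A=7 B=11)
Step 5: empty(A) -> (A=0 B=11)
Step 6: pour(B -> A) -> (A=7 B=4)
Step 7: fill(B) -> (A=7 B=11)
Step 8: empty(B) -> (A=7 B=0)

Answer: 7 0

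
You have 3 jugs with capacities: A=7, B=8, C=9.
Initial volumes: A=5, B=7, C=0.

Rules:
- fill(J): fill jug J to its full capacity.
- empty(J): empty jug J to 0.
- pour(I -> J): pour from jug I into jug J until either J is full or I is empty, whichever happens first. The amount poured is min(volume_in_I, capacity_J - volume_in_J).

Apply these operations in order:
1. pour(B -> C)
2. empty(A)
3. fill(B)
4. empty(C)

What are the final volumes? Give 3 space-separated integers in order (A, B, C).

Answer: 0 8 0

Derivation:
Step 1: pour(B -> C) -> (A=5 B=0 C=7)
Step 2: empty(A) -> (A=0 B=0 C=7)
Step 3: fill(B) -> (A=0 B=8 C=7)
Step 4: empty(C) -> (A=0 B=8 C=0)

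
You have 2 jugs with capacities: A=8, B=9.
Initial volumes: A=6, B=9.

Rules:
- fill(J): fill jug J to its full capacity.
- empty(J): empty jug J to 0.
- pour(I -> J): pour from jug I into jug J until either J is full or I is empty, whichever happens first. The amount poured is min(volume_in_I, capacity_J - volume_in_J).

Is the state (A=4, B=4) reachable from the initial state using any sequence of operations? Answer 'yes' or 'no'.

BFS explored all 34 reachable states.
Reachable set includes: (0,0), (0,1), (0,2), (0,3), (0,4), (0,5), (0,6), (0,7), (0,8), (0,9), (1,0), (1,9) ...
Target (A=4, B=4) not in reachable set → no.

Answer: no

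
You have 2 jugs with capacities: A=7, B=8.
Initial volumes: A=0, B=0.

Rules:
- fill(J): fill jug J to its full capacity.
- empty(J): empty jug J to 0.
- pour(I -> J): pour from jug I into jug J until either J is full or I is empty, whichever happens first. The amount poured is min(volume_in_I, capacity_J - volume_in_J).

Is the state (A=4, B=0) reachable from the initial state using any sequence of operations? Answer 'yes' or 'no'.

BFS from (A=0, B=0):
  1. fill(A) -> (A=7 B=0)
  2. pour(A -> B) -> (A=0 B=7)
  3. fill(A) -> (A=7 B=7)
  4. pour(A -> B) -> (A=6 B=8)
  5. empty(B) -> (A=6 B=0)
  6. pour(A -> B) -> (A=0 B=6)
  7. fill(A) -> (A=7 B=6)
  8. pour(A -> B) -> (A=5 B=8)
  9. empty(B) -> (A=5 B=0)
  10. pour(A -> B) -> (A=0 B=5)
  11. fill(A) -> (A=7 B=5)
  12. pour(A -> B) -> (A=4 B=8)
  13. empty(B) -> (A=4 B=0)
Target reached → yes.

Answer: yes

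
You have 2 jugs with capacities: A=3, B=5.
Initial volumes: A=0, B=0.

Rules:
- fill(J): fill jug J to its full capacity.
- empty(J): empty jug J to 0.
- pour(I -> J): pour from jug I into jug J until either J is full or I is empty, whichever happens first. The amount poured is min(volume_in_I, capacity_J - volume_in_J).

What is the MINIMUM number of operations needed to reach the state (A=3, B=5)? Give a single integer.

BFS from (A=0, B=0). One shortest path:
  1. fill(A) -> (A=3 B=0)
  2. fill(B) -> (A=3 B=5)
Reached target in 2 moves.

Answer: 2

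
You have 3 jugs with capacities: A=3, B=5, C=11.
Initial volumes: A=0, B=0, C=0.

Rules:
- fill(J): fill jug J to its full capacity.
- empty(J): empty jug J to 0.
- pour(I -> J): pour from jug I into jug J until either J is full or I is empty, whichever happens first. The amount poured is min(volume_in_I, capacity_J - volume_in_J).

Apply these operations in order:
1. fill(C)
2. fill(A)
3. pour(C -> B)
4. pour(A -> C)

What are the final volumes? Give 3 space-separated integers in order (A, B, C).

Step 1: fill(C) -> (A=0 B=0 C=11)
Step 2: fill(A) -> (A=3 B=0 C=11)
Step 3: pour(C -> B) -> (A=3 B=5 C=6)
Step 4: pour(A -> C) -> (A=0 B=5 C=9)

Answer: 0 5 9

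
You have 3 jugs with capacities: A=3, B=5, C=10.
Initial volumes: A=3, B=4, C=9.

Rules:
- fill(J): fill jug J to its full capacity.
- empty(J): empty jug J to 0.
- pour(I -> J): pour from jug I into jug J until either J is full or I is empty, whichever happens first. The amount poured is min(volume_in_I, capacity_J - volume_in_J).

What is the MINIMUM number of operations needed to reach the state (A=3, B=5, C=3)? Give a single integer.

Answer: 3

Derivation:
BFS from (A=3, B=4, C=9). One shortest path:
  1. pour(C -> B) -> (A=3 B=5 C=8)
  2. empty(B) -> (A=3 B=0 C=8)
  3. pour(C -> B) -> (A=3 B=5 C=3)
Reached target in 3 moves.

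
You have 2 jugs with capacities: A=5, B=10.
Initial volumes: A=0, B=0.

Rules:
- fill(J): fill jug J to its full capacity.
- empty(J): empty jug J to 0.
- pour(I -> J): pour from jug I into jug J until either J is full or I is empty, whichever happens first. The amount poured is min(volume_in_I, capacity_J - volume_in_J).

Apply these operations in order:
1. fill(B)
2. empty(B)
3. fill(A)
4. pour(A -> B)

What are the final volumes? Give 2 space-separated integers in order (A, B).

Answer: 0 5

Derivation:
Step 1: fill(B) -> (A=0 B=10)
Step 2: empty(B) -> (A=0 B=0)
Step 3: fill(A) -> (A=5 B=0)
Step 4: pour(A -> B) -> (A=0 B=5)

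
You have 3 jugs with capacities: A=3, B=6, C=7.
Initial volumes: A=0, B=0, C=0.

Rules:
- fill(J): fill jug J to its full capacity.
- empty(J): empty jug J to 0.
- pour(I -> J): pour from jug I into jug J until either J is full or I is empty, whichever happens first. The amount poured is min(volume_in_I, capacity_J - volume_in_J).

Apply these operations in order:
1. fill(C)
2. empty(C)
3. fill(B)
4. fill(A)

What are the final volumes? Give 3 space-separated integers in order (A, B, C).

Answer: 3 6 0

Derivation:
Step 1: fill(C) -> (A=0 B=0 C=7)
Step 2: empty(C) -> (A=0 B=0 C=0)
Step 3: fill(B) -> (A=0 B=6 C=0)
Step 4: fill(A) -> (A=3 B=6 C=0)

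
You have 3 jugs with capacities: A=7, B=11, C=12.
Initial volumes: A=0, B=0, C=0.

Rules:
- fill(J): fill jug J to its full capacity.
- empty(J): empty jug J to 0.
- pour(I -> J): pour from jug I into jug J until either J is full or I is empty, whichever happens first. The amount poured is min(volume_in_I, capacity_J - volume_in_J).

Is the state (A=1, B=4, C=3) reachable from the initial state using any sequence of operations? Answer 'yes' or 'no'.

Answer: no

Derivation:
BFS explored all 588 reachable states.
Reachable set includes: (0,0,0), (0,0,1), (0,0,2), (0,0,3), (0,0,4), (0,0,5), (0,0,6), (0,0,7), (0,0,8), (0,0,9), (0,0,10), (0,0,11) ...
Target (A=1, B=4, C=3) not in reachable set → no.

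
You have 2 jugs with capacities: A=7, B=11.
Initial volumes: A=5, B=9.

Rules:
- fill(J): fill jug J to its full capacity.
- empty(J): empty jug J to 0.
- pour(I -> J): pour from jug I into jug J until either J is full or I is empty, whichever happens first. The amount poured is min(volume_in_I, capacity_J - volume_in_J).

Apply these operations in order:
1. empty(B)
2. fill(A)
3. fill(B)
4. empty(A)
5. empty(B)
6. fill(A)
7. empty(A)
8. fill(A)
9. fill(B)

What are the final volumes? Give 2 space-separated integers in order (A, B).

Answer: 7 11

Derivation:
Step 1: empty(B) -> (A=5 B=0)
Step 2: fill(A) -> (A=7 B=0)
Step 3: fill(B) -> (A=7 B=11)
Step 4: empty(A) -> (A=0 B=11)
Step 5: empty(B) -> (A=0 B=0)
Step 6: fill(A) -> (A=7 B=0)
Step 7: empty(A) -> (A=0 B=0)
Step 8: fill(A) -> (A=7 B=0)
Step 9: fill(B) -> (A=7 B=11)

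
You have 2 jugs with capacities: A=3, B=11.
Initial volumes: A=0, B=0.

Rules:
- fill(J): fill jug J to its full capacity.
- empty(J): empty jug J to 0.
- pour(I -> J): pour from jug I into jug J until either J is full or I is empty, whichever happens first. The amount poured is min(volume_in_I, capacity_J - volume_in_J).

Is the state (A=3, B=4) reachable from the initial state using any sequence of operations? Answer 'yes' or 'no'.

BFS from (A=0, B=0):
  1. fill(A) -> (A=3 B=0)
  2. pour(A -> B) -> (A=0 B=3)
  3. fill(A) -> (A=3 B=3)
  4. pour(A -> B) -> (A=0 B=6)
  5. fill(A) -> (A=3 B=6)
  6. pour(A -> B) -> (A=0 B=9)
  7. fill(A) -> (A=3 B=9)
  8. pour(A -> B) -> (A=1 B=11)
  9. empty(B) -> (A=1 B=0)
  10. pour(A -> B) -> (A=0 B=1)
  11. fill(A) -> (A=3 B=1)
  12. pour(A -> B) -> (A=0 B=4)
  13. fill(A) -> (A=3 B=4)
Target reached → yes.

Answer: yes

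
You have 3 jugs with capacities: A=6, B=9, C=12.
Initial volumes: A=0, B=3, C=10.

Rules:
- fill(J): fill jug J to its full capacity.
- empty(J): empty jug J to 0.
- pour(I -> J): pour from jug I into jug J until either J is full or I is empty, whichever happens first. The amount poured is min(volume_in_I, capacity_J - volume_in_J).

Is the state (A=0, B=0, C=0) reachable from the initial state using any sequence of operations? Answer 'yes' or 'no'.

Answer: yes

Derivation:
BFS from (A=0, B=3, C=10):
  1. empty(B) -> (A=0 B=0 C=10)
  2. empty(C) -> (A=0 B=0 C=0)
Target reached → yes.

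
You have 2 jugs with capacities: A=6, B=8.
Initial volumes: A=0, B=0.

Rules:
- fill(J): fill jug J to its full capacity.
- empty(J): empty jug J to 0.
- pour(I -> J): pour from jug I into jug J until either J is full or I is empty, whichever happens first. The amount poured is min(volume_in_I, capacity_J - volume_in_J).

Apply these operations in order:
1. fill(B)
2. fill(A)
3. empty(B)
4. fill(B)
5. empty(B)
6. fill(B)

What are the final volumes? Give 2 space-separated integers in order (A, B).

Answer: 6 8

Derivation:
Step 1: fill(B) -> (A=0 B=8)
Step 2: fill(A) -> (A=6 B=8)
Step 3: empty(B) -> (A=6 B=0)
Step 4: fill(B) -> (A=6 B=8)
Step 5: empty(B) -> (A=6 B=0)
Step 6: fill(B) -> (A=6 B=8)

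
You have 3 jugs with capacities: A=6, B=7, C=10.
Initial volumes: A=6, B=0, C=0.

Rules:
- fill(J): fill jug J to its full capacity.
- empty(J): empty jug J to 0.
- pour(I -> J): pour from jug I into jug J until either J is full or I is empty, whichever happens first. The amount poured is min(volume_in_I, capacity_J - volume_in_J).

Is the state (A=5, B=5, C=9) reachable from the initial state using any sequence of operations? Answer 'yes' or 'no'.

Answer: no

Derivation:
BFS explored all 346 reachable states.
Reachable set includes: (0,0,0), (0,0,1), (0,0,2), (0,0,3), (0,0,4), (0,0,5), (0,0,6), (0,0,7), (0,0,8), (0,0,9), (0,0,10), (0,1,0) ...
Target (A=5, B=5, C=9) not in reachable set → no.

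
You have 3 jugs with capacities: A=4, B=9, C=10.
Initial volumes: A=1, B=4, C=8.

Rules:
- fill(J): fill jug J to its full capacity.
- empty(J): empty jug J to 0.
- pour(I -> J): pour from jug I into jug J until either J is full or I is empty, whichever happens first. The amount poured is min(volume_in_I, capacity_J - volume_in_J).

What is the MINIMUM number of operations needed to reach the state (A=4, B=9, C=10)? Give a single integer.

BFS from (A=1, B=4, C=8). One shortest path:
  1. fill(A) -> (A=4 B=4 C=8)
  2. fill(B) -> (A=4 B=9 C=8)
  3. fill(C) -> (A=4 B=9 C=10)
Reached target in 3 moves.

Answer: 3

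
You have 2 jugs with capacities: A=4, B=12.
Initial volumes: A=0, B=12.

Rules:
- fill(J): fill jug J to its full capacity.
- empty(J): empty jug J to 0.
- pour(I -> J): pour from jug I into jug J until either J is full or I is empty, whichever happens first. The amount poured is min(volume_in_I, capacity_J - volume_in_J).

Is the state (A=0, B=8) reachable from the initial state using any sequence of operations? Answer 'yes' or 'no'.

BFS from (A=0, B=12):
  1. pour(B -> A) -> (A=4 B=8)
  2. empty(A) -> (A=0 B=8)
Target reached → yes.

Answer: yes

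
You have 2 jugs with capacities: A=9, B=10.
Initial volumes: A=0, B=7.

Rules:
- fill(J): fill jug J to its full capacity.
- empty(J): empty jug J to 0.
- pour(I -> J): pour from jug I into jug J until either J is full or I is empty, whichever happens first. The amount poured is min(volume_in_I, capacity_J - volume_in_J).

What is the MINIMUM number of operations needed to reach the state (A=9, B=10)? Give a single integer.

Answer: 2

Derivation:
BFS from (A=0, B=7). One shortest path:
  1. fill(A) -> (A=9 B=7)
  2. fill(B) -> (A=9 B=10)
Reached target in 2 moves.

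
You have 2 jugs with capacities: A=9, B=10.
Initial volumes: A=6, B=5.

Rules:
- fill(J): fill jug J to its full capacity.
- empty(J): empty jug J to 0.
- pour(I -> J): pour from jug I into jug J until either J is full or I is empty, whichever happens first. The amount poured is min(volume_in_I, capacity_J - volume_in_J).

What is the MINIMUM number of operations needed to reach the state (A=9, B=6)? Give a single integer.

BFS from (A=6, B=5). One shortest path:
  1. empty(B) -> (A=6 B=0)
  2. pour(A -> B) -> (A=0 B=6)
  3. fill(A) -> (A=9 B=6)
Reached target in 3 moves.

Answer: 3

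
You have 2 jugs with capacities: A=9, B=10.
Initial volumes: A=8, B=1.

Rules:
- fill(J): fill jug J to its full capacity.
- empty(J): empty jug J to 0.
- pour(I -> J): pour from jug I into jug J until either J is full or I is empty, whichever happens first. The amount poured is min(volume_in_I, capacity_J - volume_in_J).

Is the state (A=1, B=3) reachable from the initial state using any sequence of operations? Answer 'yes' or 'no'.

Answer: no

Derivation:
BFS explored all 39 reachable states.
Reachable set includes: (0,0), (0,1), (0,2), (0,3), (0,4), (0,5), (0,6), (0,7), (0,8), (0,9), (0,10), (1,0) ...
Target (A=1, B=3) not in reachable set → no.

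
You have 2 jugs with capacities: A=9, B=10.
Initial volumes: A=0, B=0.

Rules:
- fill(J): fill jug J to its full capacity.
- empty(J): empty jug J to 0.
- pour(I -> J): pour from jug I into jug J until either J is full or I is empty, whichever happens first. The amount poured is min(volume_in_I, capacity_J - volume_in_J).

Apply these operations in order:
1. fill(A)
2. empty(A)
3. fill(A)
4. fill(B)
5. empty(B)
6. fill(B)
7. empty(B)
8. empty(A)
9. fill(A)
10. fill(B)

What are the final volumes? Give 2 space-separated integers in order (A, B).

Step 1: fill(A) -> (A=9 B=0)
Step 2: empty(A) -> (A=0 B=0)
Step 3: fill(A) -> (A=9 B=0)
Step 4: fill(B) -> (A=9 B=10)
Step 5: empty(B) -> (A=9 B=0)
Step 6: fill(B) -> (A=9 B=10)
Step 7: empty(B) -> (A=9 B=0)
Step 8: empty(A) -> (A=0 B=0)
Step 9: fill(A) -> (A=9 B=0)
Step 10: fill(B) -> (A=9 B=10)

Answer: 9 10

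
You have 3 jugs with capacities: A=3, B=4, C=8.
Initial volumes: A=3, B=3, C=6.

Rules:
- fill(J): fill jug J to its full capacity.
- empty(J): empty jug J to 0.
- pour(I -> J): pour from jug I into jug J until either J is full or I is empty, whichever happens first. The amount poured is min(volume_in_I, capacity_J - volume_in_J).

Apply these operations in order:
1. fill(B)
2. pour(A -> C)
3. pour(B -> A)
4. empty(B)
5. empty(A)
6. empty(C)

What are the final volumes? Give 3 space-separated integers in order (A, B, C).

Step 1: fill(B) -> (A=3 B=4 C=6)
Step 2: pour(A -> C) -> (A=1 B=4 C=8)
Step 3: pour(B -> A) -> (A=3 B=2 C=8)
Step 4: empty(B) -> (A=3 B=0 C=8)
Step 5: empty(A) -> (A=0 B=0 C=8)
Step 6: empty(C) -> (A=0 B=0 C=0)

Answer: 0 0 0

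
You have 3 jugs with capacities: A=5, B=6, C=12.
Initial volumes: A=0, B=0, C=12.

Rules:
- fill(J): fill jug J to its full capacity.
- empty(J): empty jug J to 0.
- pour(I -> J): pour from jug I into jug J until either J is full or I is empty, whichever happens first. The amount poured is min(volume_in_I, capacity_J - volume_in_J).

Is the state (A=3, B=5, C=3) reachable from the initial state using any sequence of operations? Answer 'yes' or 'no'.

BFS explored all 326 reachable states.
Reachable set includes: (0,0,0), (0,0,1), (0,0,2), (0,0,3), (0,0,4), (0,0,5), (0,0,6), (0,0,7), (0,0,8), (0,0,9), (0,0,10), (0,0,11) ...
Target (A=3, B=5, C=3) not in reachable set → no.

Answer: no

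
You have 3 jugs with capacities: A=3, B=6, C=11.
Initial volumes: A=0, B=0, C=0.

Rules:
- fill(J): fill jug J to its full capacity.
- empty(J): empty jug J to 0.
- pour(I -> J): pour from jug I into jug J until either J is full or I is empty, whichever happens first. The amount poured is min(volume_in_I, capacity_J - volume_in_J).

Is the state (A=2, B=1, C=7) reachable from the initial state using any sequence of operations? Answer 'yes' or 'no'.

Answer: no

Derivation:
BFS explored all 236 reachable states.
Reachable set includes: (0,0,0), (0,0,1), (0,0,2), (0,0,3), (0,0,4), (0,0,5), (0,0,6), (0,0,7), (0,0,8), (0,0,9), (0,0,10), (0,0,11) ...
Target (A=2, B=1, C=7) not in reachable set → no.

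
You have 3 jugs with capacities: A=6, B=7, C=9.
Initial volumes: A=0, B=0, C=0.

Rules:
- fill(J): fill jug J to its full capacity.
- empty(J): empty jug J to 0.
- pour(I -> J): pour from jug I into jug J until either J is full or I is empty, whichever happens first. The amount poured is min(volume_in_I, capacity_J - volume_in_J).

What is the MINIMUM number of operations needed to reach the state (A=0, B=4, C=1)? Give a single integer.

BFS from (A=0, B=0, C=0). One shortest path:
  1. fill(B) -> (A=0 B=7 C=0)
  2. pour(B -> A) -> (A=6 B=1 C=0)
  3. pour(A -> C) -> (A=0 B=1 C=6)
  4. pour(B -> A) -> (A=1 B=0 C=6)
  5. fill(B) -> (A=1 B=7 C=6)
  6. pour(B -> C) -> (A=1 B=4 C=9)
  7. empty(C) -> (A=1 B=4 C=0)
  8. pour(A -> C) -> (A=0 B=4 C=1)
Reached target in 8 moves.

Answer: 8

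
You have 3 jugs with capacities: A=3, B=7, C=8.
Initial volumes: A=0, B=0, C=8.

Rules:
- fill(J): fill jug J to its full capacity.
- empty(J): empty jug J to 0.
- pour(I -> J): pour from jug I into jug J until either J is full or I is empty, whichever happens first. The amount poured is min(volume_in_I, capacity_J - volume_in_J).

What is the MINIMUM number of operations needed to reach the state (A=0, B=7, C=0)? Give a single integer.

BFS from (A=0, B=0, C=8). One shortest path:
  1. fill(B) -> (A=0 B=7 C=8)
  2. empty(C) -> (A=0 B=7 C=0)
Reached target in 2 moves.

Answer: 2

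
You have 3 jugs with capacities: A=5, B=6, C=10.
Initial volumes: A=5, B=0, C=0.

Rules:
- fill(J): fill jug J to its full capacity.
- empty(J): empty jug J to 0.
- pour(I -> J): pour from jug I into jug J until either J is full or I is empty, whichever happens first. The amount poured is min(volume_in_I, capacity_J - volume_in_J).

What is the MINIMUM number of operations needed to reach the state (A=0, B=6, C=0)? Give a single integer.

BFS from (A=5, B=0, C=0). One shortest path:
  1. empty(A) -> (A=0 B=0 C=0)
  2. fill(B) -> (A=0 B=6 C=0)
Reached target in 2 moves.

Answer: 2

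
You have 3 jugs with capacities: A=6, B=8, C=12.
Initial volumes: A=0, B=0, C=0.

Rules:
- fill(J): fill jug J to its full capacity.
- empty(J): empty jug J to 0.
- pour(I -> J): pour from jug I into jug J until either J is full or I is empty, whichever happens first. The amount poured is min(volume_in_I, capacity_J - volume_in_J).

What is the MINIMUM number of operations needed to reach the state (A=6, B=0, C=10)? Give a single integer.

BFS from (A=0, B=0, C=0). One shortest path:
  1. fill(B) -> (A=0 B=8 C=0)
  2. pour(B -> A) -> (A=6 B=2 C=0)
  3. pour(B -> C) -> (A=6 B=0 C=2)
  4. fill(B) -> (A=6 B=8 C=2)
  5. pour(B -> C) -> (A=6 B=0 C=10)
Reached target in 5 moves.

Answer: 5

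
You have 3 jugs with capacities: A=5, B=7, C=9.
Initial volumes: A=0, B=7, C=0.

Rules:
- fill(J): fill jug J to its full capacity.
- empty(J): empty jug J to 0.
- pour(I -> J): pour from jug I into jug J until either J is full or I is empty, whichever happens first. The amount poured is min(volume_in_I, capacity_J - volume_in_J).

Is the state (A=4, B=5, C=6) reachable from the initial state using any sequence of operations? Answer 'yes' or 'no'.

Answer: no

Derivation:
BFS explored all 288 reachable states.
Reachable set includes: (0,0,0), (0,0,1), (0,0,2), (0,0,3), (0,0,4), (0,0,5), (0,0,6), (0,0,7), (0,0,8), (0,0,9), (0,1,0), (0,1,1) ...
Target (A=4, B=5, C=6) not in reachable set → no.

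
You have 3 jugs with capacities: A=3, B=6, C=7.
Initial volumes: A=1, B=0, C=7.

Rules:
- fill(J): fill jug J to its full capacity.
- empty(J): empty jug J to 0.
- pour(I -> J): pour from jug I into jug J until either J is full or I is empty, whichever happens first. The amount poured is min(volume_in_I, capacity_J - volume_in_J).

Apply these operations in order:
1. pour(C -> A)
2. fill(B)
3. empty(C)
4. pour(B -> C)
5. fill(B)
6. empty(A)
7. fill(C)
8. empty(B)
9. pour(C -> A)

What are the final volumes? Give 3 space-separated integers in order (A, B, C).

Answer: 3 0 4

Derivation:
Step 1: pour(C -> A) -> (A=3 B=0 C=5)
Step 2: fill(B) -> (A=3 B=6 C=5)
Step 3: empty(C) -> (A=3 B=6 C=0)
Step 4: pour(B -> C) -> (A=3 B=0 C=6)
Step 5: fill(B) -> (A=3 B=6 C=6)
Step 6: empty(A) -> (A=0 B=6 C=6)
Step 7: fill(C) -> (A=0 B=6 C=7)
Step 8: empty(B) -> (A=0 B=0 C=7)
Step 9: pour(C -> A) -> (A=3 B=0 C=4)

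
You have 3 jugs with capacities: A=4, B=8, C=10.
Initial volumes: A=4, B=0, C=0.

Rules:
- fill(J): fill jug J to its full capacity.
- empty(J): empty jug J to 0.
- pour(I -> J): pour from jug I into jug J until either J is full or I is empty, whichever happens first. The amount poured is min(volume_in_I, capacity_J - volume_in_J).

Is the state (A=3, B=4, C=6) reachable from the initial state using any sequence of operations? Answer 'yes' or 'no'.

Answer: no

Derivation:
BFS explored all 78 reachable states.
Reachable set includes: (0,0,0), (0,0,2), (0,0,4), (0,0,6), (0,0,8), (0,0,10), (0,2,0), (0,2,2), (0,2,4), (0,2,6), (0,2,8), (0,2,10) ...
Target (A=3, B=4, C=6) not in reachable set → no.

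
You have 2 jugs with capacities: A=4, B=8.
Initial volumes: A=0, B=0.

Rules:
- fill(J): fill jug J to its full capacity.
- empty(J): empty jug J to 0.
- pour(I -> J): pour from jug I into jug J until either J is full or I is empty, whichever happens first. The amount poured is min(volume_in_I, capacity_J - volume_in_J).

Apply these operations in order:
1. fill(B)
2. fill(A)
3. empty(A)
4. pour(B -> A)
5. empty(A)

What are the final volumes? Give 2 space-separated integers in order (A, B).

Step 1: fill(B) -> (A=0 B=8)
Step 2: fill(A) -> (A=4 B=8)
Step 3: empty(A) -> (A=0 B=8)
Step 4: pour(B -> A) -> (A=4 B=4)
Step 5: empty(A) -> (A=0 B=4)

Answer: 0 4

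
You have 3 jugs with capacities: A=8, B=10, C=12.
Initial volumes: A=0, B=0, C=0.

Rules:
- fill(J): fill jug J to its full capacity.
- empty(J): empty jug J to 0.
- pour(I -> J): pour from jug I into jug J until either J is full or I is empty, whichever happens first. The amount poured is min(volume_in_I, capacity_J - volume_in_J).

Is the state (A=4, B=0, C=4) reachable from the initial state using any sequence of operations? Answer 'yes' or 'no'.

Answer: yes

Derivation:
BFS from (A=0, B=0, C=0):
  1. fill(A) -> (A=8 B=0 C=0)
  2. fill(B) -> (A=8 B=10 C=0)
  3. pour(A -> C) -> (A=0 B=10 C=8)
  4. pour(B -> A) -> (A=8 B=2 C=8)
  5. pour(A -> C) -> (A=4 B=2 C=12)
  6. pour(C -> B) -> (A=4 B=10 C=4)
  7. empty(B) -> (A=4 B=0 C=4)
Target reached → yes.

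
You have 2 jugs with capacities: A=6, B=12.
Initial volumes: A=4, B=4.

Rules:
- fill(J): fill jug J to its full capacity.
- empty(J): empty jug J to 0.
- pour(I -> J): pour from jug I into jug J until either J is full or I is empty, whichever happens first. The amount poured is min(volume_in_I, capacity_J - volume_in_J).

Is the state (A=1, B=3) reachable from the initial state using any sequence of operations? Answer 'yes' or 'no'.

Answer: no

Derivation:
BFS explored all 19 reachable states.
Reachable set includes: (0,0), (0,2), (0,4), (0,6), (0,8), (0,10), (0,12), (2,0), (2,12), (4,0), (4,4), (4,12) ...
Target (A=1, B=3) not in reachable set → no.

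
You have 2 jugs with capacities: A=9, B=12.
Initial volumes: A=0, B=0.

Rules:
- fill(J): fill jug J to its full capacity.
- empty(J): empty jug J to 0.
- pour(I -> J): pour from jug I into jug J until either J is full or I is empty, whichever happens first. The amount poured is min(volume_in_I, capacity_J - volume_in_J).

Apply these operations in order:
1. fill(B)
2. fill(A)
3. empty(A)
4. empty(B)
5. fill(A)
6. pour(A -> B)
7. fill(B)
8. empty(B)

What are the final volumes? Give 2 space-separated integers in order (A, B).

Answer: 0 0

Derivation:
Step 1: fill(B) -> (A=0 B=12)
Step 2: fill(A) -> (A=9 B=12)
Step 3: empty(A) -> (A=0 B=12)
Step 4: empty(B) -> (A=0 B=0)
Step 5: fill(A) -> (A=9 B=0)
Step 6: pour(A -> B) -> (A=0 B=9)
Step 7: fill(B) -> (A=0 B=12)
Step 8: empty(B) -> (A=0 B=0)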